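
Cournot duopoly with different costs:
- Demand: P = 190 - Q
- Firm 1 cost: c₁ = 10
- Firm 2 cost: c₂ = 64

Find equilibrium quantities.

q₁* = 78.0, q₂* = 24.0

Work:
Reaction: q₁ = (190 - 10 - q₂)/2
Reaction: q₂ = (190 - 64 - q₁)/2
Solve simultaneously:
q₁* = (190 - 2×10 + 64)/3 = 78.0
q₂* = (190 - 2×64 + 10)/3 = 24.0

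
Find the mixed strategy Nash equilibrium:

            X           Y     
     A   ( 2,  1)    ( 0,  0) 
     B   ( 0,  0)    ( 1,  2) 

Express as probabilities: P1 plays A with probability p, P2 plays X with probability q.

p = 0.6667, q = 0.3333

Work:
Find probabilities that make opponent indifferent:
P2 chooses q to make P1 indifferent between A and B
P1 chooses p to make P2 indifferent between X and Y
Mixed NE: P1 plays (A: 0.6667, B: 0.3333), P2 plays (X: 0.3333, Y: 0.6667)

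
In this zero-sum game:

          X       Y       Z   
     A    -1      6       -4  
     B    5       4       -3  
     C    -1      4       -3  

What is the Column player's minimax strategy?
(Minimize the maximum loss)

Column should play Z, value = -3

Work:
Column player minimizes Row's maximum payoff:
Column X: max payoff to Row = 5
Column Y: max payoff to Row = 6
Column Z: max payoff to Row = -3
Minimum is -3, achieved by column Z.
Minimax strategy: Z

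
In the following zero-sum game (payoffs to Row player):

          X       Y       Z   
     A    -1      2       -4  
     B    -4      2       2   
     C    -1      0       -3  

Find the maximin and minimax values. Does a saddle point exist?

Maximin = -3, Minimax = -1, Saddle: False

Work:
Row minimums: [-4, -4, -3] → maximin = -3
Column maximums: [-1, 2, 2] → minimax = -1
No saddle point (maximin ≠ minimax). Mixed strategy needed.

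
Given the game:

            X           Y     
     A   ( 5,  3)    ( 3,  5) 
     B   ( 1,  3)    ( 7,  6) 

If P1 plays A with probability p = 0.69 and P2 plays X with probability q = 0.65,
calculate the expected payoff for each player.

E[P1] = 3.928, E[P2] = 3.8085

Work:
E[P1] = p·q·π₁(A,X) + p·(1-q)·π₁(A,Y) + (1-p)·q·π₁(B,X) + (1-p)·(1-q)·π₁(B,Y)
= 0.69·0.65·5 + 0.69·0.35·3 + 0.31·0.65·1 + 0.31·0.35·7
= 3.928

E[P2] = 3.8085 (similar calculation)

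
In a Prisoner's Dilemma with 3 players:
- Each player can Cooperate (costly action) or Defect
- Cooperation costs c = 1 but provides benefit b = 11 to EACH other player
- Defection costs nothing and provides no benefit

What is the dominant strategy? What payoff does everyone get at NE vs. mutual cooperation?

Dominant: Defect; NE payoff = 0; Coop payoff = 21

Work:
Defect dominates (saves cost c = 1, benefit to others is external)
NE: All defect → everyone gets 0
If all cooperate: each receives (2)×11 - 1 = 21
Social dilemma: 21 > 0 but NE gives 0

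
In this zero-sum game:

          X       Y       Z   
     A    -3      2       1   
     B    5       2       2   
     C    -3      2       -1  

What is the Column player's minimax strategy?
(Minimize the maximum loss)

Column should play Y or Z (all achieve the minimum), value = 2

Work:
Column player minimizes Row's maximum payoff:
Column X: max payoff to Row = 5
Column Y: max payoff to Row = 2
Column Z: max payoff to Row = 2
Minimum is 2, achieved by columns Y, Z (tied).
Each of Y or Z is a minimax strategy.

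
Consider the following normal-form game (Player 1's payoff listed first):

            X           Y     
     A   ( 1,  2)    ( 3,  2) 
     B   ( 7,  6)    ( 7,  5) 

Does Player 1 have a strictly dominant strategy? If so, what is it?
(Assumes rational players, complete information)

Yes, Player 1's strictly dominant strategy is B

Work:
A strategy strictly dominates another if it gives a strictly higher payoff against every opponent action. Compare each pair of P1's strategies column-by-column:
  A vs B: [1 vs 7, 3 vs 7] → A does not strictly dominate B (column X: 1 ≤ 7)
  B vs A: [7 vs 1, 7 vs 3] → B strictly dominates A
B strictly dominates every other strategy → strictly dominant.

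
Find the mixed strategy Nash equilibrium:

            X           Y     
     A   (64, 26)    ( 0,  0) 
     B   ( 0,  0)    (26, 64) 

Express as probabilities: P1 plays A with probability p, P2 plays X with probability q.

p = 0.7111, q = 0.2889

Work:
Find probabilities that make opponent indifferent:
P2 chooses q to make P1 indifferent between A and B
P1 chooses p to make P2 indifferent between X and Y
Mixed NE: P1 plays (A: 0.7111, B: 0.2889), P2 plays (X: 0.2889, Y: 0.7111)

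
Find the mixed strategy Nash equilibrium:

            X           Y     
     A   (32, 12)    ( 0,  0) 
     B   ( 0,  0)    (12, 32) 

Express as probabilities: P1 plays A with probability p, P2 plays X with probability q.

p = 0.7273, q = 0.2727

Work:
Find probabilities that make opponent indifferent:
P2 chooses q to make P1 indifferent between A and B
P1 chooses p to make P2 indifferent between X and Y
Mixed NE: P1 plays (A: 0.7273, B: 0.2727), P2 plays (X: 0.2727, Y: 0.7273)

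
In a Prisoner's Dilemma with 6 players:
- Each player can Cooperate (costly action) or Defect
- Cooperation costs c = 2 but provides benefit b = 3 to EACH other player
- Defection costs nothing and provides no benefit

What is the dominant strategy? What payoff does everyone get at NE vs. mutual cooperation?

Dominant: Defect; NE payoff = 0; Coop payoff = 13

Work:
Defect dominates (saves cost c = 2, benefit to others is external)
NE: All defect → everyone gets 0
If all cooperate: each receives (5)×3 - 2 = 13
Social dilemma: 13 > 0 but NE gives 0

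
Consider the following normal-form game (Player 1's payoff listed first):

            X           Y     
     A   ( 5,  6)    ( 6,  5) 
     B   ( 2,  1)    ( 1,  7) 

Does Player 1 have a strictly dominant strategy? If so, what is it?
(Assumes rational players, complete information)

Yes, Player 1's strictly dominant strategy is A

Work:
A strategy strictly dominates another if it gives a strictly higher payoff against every opponent action. Compare each pair of P1's strategies column-by-column:
  A vs B: [5 vs 2, 6 vs 1] → A strictly dominates B
  B vs A: [2 vs 5, 1 vs 6] → B does not strictly dominate A (column X: 2 ≤ 5)
A strictly dominates every other strategy → strictly dominant.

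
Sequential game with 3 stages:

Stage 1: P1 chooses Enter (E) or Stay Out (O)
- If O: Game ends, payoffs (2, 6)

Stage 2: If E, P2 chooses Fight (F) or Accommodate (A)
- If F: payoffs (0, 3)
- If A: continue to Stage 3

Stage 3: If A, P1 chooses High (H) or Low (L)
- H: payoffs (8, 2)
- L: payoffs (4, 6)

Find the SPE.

SPE: (O, F, H); Outcome (2, 6)

Work:
Stage 3: P1 chooses H (8 vs 4)
Stage 2: P2: F->3, A->2 (anticipating H). Choose F
Stage 1: P1: O->2, E->0 (anticipating F, H). Choose O
SPE path: O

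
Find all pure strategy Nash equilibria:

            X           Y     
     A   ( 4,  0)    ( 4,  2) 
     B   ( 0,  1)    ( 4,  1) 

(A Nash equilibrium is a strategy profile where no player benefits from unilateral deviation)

Nash equilibrium: (A, Y), (B, Y)

Work:
Best responses:
  P1 vs X: payoffs [4, 0] → best response A (payoff 4)
  P1 vs Y: payoffs [4, 4] → best response A/B (payoff 4)
  P2 vs A: payoffs [0, 2] → best response Y (payoff 2)
  P2 vs B: payoffs [1, 1] → best response X/Y (payoff 1)
Mutual best responses: (A,Y), (B,Y) → Nash equilibria.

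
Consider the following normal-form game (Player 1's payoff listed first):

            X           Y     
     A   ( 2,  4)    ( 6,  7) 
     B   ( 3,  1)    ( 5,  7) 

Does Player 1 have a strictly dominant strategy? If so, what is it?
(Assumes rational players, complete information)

No strictly dominant strategy exists for Player 1

Work:
A strategy strictly dominates another if it gives a strictly higher payoff against every opponent action. Compare each pair of P1's strategies column-by-column:
  A vs B: [2 vs 3, 6 vs 5] → A does not strictly dominate B (column X: 2 ≤ 3)
  B vs A: [3 vs 2, 5 vs 6] → B does not strictly dominate A (column Y: 5 ≤ 6)
No single strategy strictly dominates all others → no strictly dominant strategy.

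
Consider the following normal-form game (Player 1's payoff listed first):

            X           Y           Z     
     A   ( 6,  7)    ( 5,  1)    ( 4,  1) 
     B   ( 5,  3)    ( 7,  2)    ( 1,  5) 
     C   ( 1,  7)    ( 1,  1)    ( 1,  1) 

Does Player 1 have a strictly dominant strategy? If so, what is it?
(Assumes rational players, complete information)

No strictly dominant strategy exists for Player 1

Work:
A strategy strictly dominates another if it gives a strictly higher payoff against every opponent action. Compare each pair of P1's strategies column-by-column:
  A vs B: [6 vs 5, 5 vs 7, 4 vs 1] → A does not strictly dominate B (column Y: 5 ≤ 7)
  A vs C: [6 vs 1, 5 vs 1, 4 vs 1] → A strictly dominates C
  B vs A: [5 vs 6, 7 vs 5, 1 vs 4] → B does not strictly dominate A (column X: 5 ≤ 6)
  B vs C: [5 vs 1, 7 vs 1, 1 vs 1] → B does not strictly dominate C (column Z: 1 ≤ 1)
  C vs A: [1 vs 6, 1 vs 5, 1 vs 4] → C does not strictly dominate A (column X: 1 ≤ 6)
  C vs B: [1 vs 5, 1 vs 7, 1 vs 1] → C does not strictly dominate B (column X: 1 ≤ 5)
No single strategy strictly dominates all others → no strictly dominant strategy.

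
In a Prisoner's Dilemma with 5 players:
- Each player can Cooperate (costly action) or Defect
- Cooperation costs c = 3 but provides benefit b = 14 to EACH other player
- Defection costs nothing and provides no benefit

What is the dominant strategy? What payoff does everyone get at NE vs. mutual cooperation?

Dominant: Defect; NE payoff = 0; Coop payoff = 53

Work:
Defect dominates (saves cost c = 3, benefit to others is external)
NE: All defect → everyone gets 0
If all cooperate: each receives (4)×14 - 3 = 53
Social dilemma: 53 > 0 but NE gives 0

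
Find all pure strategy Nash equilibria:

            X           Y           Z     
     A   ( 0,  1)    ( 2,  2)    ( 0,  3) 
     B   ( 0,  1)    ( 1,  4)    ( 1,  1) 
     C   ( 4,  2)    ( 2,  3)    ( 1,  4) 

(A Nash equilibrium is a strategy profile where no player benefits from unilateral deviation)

Nash equilibrium: (C, Z)

Work:
Best responses:
  P1 vs X: payoffs [0, 0, 4] → best response C (payoff 4)
  P1 vs Y: payoffs [2, 1, 2] → best response A/C (payoff 2)
  P1 vs Z: payoffs [0, 1, 1] → best response B/C (payoff 1)
  P2 vs A: payoffs [1, 2, 3] → best response Z (payoff 3)
  P2 vs B: payoffs [1, 4, 1] → best response Y (payoff 4)
  P2 vs C: payoffs [2, 3, 4] → best response Z (payoff 4)
Mutual best responses: (C,Z) → Nash equilibria.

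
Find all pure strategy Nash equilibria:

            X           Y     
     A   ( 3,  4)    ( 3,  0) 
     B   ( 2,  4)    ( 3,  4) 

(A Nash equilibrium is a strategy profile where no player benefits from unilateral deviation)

Nash equilibrium: (A, X), (B, Y)

Work:
Best responses:
  P1 vs X: payoffs [3, 2] → best response A (payoff 3)
  P1 vs Y: payoffs [3, 3] → best response A/B (payoff 3)
  P2 vs A: payoffs [4, 0] → best response X (payoff 4)
  P2 vs B: payoffs [4, 4] → best response X/Y (payoff 4)
Mutual best responses: (A,X), (B,Y) → Nash equilibria.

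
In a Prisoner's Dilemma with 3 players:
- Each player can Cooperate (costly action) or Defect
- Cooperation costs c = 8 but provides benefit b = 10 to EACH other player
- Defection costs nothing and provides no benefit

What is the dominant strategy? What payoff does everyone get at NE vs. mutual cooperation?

Dominant: Defect; NE payoff = 0; Coop payoff = 12

Work:
Defect dominates (saves cost c = 8, benefit to others is external)
NE: All defect → everyone gets 0
If all cooperate: each receives (2)×10 - 8 = 12
Social dilemma: 12 > 0 but NE gives 0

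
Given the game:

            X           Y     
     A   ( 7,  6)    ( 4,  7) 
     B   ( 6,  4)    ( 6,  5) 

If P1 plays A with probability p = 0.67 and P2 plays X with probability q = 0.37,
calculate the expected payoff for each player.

E[P1] = 5.4037, E[P2] = 5.97

Work:
E[P1] = p·q·π₁(A,X) + p·(1-q)·π₁(A,Y) + (1-p)·q·π₁(B,X) + (1-p)·(1-q)·π₁(B,Y)
= 0.67·0.37·7 + 0.67·0.63·4 + 0.33·0.37·6 + 0.33·0.63·6
= 5.4037

E[P2] = 5.97 (similar calculation)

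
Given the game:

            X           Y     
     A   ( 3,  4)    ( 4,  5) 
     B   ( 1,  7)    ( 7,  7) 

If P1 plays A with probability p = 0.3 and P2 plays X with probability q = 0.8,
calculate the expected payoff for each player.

E[P1] = 2.5, E[P2] = 6.16

Work:
E[P1] = p·q·π₁(A,X) + p·(1-q)·π₁(A,Y) + (1-p)·q·π₁(B,X) + (1-p)·(1-q)·π₁(B,Y)
= 0.3·0.8·3 + 0.3·0.2·4 + 0.7·0.8·1 + 0.7·0.2·7
= 2.5

E[P2] = 6.16 (similar calculation)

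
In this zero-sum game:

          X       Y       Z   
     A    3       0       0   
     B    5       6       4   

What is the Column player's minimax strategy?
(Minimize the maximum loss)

Column should play Z, value = 4

Work:
Column player minimizes Row's maximum payoff:
Column X: max payoff to Row = 5
Column Y: max payoff to Row = 6
Column Z: max payoff to Row = 4
Minimum is 4, achieved by column Z.
Minimax strategy: Z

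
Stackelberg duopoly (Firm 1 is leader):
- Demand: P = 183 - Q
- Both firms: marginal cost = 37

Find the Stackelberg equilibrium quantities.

q₁* (leader) = 73.0, q₂* (follower) = 36.5

Work:
Follower's reaction: q₂ = (a - c - q₁)/2
Leader substitutes: π₁ = q₁·(a - q₁ - (a-c-q₁)/2 - c)
FOC: q₁* = (183 - 37)/2 = 73.00
Then: q₂* = (183 - 37 - 73.0)/2 = 36.50
Leader has first-mover advantage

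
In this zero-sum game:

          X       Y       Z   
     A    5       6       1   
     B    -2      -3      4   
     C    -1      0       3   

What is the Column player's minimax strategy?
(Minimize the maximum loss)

Column should play Z, value = 4

Work:
Column player minimizes Row's maximum payoff:
Column X: max payoff to Row = 5
Column Y: max payoff to Row = 6
Column Z: max payoff to Row = 4
Minimum is 4, achieved by column Z.
Minimax strategy: Z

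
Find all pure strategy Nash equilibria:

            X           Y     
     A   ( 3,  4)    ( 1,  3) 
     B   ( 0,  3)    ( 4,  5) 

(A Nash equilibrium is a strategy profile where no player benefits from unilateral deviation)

Nash equilibrium: (A, X), (B, Y)

Work:
Best responses:
  P1 vs X: payoffs [3, 0] → best response A (payoff 3)
  P1 vs Y: payoffs [1, 4] → best response B (payoff 4)
  P2 vs A: payoffs [4, 3] → best response X (payoff 4)
  P2 vs B: payoffs [3, 5] → best response Y (payoff 5)
Mutual best responses: (A,X), (B,Y) → Nash equilibria.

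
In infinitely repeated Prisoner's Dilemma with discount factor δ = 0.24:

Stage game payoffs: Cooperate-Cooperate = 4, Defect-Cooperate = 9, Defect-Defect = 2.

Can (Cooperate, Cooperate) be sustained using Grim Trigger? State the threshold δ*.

δ* = 0.7143; since δ = 0.24 < 0.7143, cooperation cannot be sustained

Work:
For Grim Trigger:
Cooperate forever: 4/(1-δ)
Defect then punished: 9 + 2·δ/(1-δ)
Need: 4/(1-δ) ≥ 9 + 2·δ/(1-δ)
Solving: δ ≥ (T-R)/(T-P) = (9-4)/(9-2) = 0.7143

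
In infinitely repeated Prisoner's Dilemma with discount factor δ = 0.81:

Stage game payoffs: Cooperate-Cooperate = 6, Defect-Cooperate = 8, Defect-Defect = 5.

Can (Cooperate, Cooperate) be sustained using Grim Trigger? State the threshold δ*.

δ* = 0.6667; since δ = 0.81 ≥ 0.6667, cooperation can be sustained

Work:
For Grim Trigger:
Cooperate forever: 6/(1-δ)
Defect then punished: 8 + 5·δ/(1-δ)
Need: 6/(1-δ) ≥ 8 + 5·δ/(1-δ)
Solving: δ ≥ (T-R)/(T-P) = (8-6)/(8-5) = 0.6667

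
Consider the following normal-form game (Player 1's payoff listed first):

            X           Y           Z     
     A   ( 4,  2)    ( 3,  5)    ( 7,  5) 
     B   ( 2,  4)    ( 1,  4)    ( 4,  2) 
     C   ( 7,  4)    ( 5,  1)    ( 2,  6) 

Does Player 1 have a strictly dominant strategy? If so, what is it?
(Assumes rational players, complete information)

No strictly dominant strategy exists for Player 1

Work:
A strategy strictly dominates another if it gives a strictly higher payoff against every opponent action. Compare each pair of P1's strategies column-by-column:
  A vs B: [4 vs 2, 3 vs 1, 7 vs 4] → A strictly dominates B
  A vs C: [4 vs 7, 3 vs 5, 7 vs 2] → A does not strictly dominate C (column X: 4 ≤ 7)
  B vs A: [2 vs 4, 1 vs 3, 4 vs 7] → B does not strictly dominate A (column X: 2 ≤ 4)
  B vs C: [2 vs 7, 1 vs 5, 4 vs 2] → B does not strictly dominate C (column X: 2 ≤ 7)
  C vs A: [7 vs 4, 5 vs 3, 2 vs 7] → C does not strictly dominate A (column Z: 2 ≤ 7)
  C vs B: [7 vs 2, 5 vs 1, 2 vs 4] → C does not strictly dominate B (column Z: 2 ≤ 4)
No single strategy strictly dominates all others → no strictly dominant strategy.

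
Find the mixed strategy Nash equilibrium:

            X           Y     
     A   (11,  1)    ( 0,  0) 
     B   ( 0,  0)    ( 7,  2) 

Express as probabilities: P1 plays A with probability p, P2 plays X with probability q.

p = 0.6667, q = 0.3889

Work:
Find probabilities that make opponent indifferent:
P2 chooses q to make P1 indifferent between A and B
P1 chooses p to make P2 indifferent between X and Y
Mixed NE: P1 plays (A: 0.6667, B: 0.3333), P2 plays (X: 0.3889, Y: 0.6111)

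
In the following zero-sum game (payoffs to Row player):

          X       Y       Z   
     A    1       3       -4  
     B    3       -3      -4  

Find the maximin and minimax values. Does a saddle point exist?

Maximin = -4, Minimax = -4, Saddle: True

Work:
Row minimums: [-4, -4] → maximin = -4
Column maximums: [3, 3, -4] → minimax = -4
Saddle point exists! Game value = -4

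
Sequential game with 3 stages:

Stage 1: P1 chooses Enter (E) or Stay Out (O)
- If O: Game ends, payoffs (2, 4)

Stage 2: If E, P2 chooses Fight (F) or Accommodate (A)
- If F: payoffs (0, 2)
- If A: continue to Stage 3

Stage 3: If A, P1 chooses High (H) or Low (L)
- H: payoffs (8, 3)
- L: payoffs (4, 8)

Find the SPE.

SPE: (E, A, H); Outcome (8, 3)

Work:
Stage 3: P1 chooses H (8 vs 4)
Stage 2: P2: F->2, A->3 (anticipating H). Choose A
Stage 1: P1: O->2, E->8 (anticipating A, H). Choose E
SPE path: E -> A -> H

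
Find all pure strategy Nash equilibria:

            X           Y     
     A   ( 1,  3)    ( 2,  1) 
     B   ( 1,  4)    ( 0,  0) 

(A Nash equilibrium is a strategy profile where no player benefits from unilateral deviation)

Nash equilibrium: (A, X), (B, X)

Work:
Best responses:
  P1 vs X: payoffs [1, 1] → best response A/B (payoff 1)
  P1 vs Y: payoffs [2, 0] → best response A (payoff 2)
  P2 vs A: payoffs [3, 1] → best response X (payoff 3)
  P2 vs B: payoffs [4, 0] → best response X (payoff 4)
Mutual best responses: (A,X), (B,X) → Nash equilibria.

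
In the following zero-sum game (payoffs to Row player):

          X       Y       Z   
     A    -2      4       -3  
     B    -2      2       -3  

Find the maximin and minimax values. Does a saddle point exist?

Maximin = -3, Minimax = -3, Saddle: True

Work:
Row minimums: [-3, -3] → maximin = -3
Column maximums: [-2, 4, -3] → minimax = -3
Saddle point exists! Game value = -3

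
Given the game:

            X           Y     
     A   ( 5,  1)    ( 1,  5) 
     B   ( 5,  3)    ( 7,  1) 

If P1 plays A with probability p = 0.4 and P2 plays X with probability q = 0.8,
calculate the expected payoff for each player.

E[P1] = 4.92, E[P2] = 2.28

Work:
E[P1] = p·q·π₁(A,X) + p·(1-q)·π₁(A,Y) + (1-p)·q·π₁(B,X) + (1-p)·(1-q)·π₁(B,Y)
= 0.4·0.8·5 + 0.4·0.2·1 + 0.6·0.8·5 + 0.6·0.2·7
= 4.92

E[P2] = 2.28 (similar calculation)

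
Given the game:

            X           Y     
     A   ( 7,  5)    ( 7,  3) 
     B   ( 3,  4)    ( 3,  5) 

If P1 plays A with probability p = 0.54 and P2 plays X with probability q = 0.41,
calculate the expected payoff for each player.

E[P1] = 5.16, E[P2] = 4.1742

Work:
E[P1] = p·q·π₁(A,X) + p·(1-q)·π₁(A,Y) + (1-p)·q·π₁(B,X) + (1-p)·(1-q)·π₁(B,Y)
= 0.54·0.41·7 + 0.54·0.59·7 + 0.46·0.41·3 + 0.46·0.59·3
= 5.16

E[P2] = 4.1742 (similar calculation)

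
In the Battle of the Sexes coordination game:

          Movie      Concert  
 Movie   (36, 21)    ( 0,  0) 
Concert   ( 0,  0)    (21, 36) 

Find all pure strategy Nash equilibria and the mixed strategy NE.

Pure NE: (Movie, Movie) and (Concert, Concert); Mixed NE: p = 0.6316, q = 0.3684

Work:
Check pure NE:
(Movie, Movie): (36, 21) - no unilateral deviation beneficial
(Concert, Concert): (21, 36) - no unilateral deviation beneficial
Mixed NE: P1 plays Movie with p = 0.6316, P2 plays Movie with q = 0.3684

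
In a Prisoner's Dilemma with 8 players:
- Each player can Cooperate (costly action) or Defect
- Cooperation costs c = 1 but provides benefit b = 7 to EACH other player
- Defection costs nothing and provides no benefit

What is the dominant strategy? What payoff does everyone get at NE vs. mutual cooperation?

Dominant: Defect; NE payoff = 0; Coop payoff = 48

Work:
Defect dominates (saves cost c = 1, benefit to others is external)
NE: All defect → everyone gets 0
If all cooperate: each receives (7)×7 - 1 = 48
Social dilemma: 48 > 0 but NE gives 0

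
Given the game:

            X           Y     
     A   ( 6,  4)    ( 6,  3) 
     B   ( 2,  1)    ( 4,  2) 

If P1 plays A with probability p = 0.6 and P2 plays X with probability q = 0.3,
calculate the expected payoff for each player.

E[P1] = 4.96, E[P2] = 2.66

Work:
E[P1] = p·q·π₁(A,X) + p·(1-q)·π₁(A,Y) + (1-p)·q·π₁(B,X) + (1-p)·(1-q)·π₁(B,Y)
= 0.6·0.3·6 + 0.6·0.7·6 + 0.4·0.3·2 + 0.4·0.7·4
= 4.96

E[P2] = 2.66 (similar calculation)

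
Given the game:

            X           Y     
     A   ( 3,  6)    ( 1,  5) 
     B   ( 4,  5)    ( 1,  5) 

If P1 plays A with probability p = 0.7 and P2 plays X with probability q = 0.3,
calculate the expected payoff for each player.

E[P1] = 1.69, E[P2] = 5.21

Work:
E[P1] = p·q·π₁(A,X) + p·(1-q)·π₁(A,Y) + (1-p)·q·π₁(B,X) + (1-p)·(1-q)·π₁(B,Y)
= 0.7·0.3·3 + 0.7·0.7·1 + 0.3·0.3·4 + 0.3·0.7·1
= 1.69

E[P2] = 5.21 (similar calculation)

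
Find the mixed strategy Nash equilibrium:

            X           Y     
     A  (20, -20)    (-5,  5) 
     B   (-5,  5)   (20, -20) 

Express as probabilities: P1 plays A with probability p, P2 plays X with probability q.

p = 0.5, q = 0.5

Work:
Find probabilities that make opponent indifferent:
P2 chooses q to make P1 indifferent between A and B
P1 chooses p to make P2 indifferent between X and Y
Mixed NE: P1 plays (A: 0.5, B: 0.5), P2 plays (X: 0.5, Y: 0.5)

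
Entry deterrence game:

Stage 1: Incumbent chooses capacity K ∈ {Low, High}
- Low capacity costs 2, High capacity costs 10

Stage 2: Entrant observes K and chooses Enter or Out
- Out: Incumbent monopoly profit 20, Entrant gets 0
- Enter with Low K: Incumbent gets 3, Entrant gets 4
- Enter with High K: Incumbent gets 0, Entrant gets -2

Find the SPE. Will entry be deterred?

SPE: (High, Enter|Low, Out|High); Entry deterred. Incumbent net profit = 10

Work:
After Low K: Entrant enters (4 > 0)
After High K: Entrant stays out (-2 < 0)
Incumbent: Low → 3−2=1, High → 20−10=10
Incumbent chooses High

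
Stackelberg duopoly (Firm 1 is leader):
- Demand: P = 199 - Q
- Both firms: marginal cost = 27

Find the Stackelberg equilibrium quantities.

q₁* (leader) = 86.0, q₂* (follower) = 43.0

Work:
Follower's reaction: q₂ = (a - c - q₁)/2
Leader substitutes: π₁ = q₁·(a - q₁ - (a-c-q₁)/2 - c)
FOC: q₁* = (199 - 27)/2 = 86.00
Then: q₂* = (199 - 27 - 86.0)/2 = 43.00
Leader has first-mover advantage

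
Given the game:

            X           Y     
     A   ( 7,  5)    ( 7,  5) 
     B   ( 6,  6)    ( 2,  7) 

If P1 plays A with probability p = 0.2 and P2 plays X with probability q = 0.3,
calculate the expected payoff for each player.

E[P1] = 3.96, E[P2] = 6.36

Work:
E[P1] = p·q·π₁(A,X) + p·(1-q)·π₁(A,Y) + (1-p)·q·π₁(B,X) + (1-p)·(1-q)·π₁(B,Y)
= 0.2·0.3·7 + 0.2·0.7·7 + 0.8·0.3·6 + 0.8·0.7·2
= 3.96

E[P2] = 6.36 (similar calculation)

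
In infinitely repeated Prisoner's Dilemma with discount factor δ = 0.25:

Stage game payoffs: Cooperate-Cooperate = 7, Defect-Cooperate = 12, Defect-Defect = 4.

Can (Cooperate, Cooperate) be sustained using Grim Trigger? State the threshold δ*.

δ* = 0.625; since δ = 0.25 < 0.625, cooperation cannot be sustained

Work:
For Grim Trigger:
Cooperate forever: 7/(1-δ)
Defect then punished: 12 + 4·δ/(1-δ)
Need: 7/(1-δ) ≥ 12 + 4·δ/(1-δ)
Solving: δ ≥ (T-R)/(T-P) = (12-7)/(12-4) = 0.625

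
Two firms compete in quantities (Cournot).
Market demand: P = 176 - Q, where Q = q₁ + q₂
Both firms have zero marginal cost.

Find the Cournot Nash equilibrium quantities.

q₁* = q₂* = 58.67; P* = 58.67

Work:
Profit: π_i = P·q_i = (a - q_i - q_j)·q_i
FOC: ∂π_i/∂q_i = a - 2q_i - q_j = 0
Reaction function: q_i = (176 - q_j)/2
Symmetry: q* = 176/3 = 58.67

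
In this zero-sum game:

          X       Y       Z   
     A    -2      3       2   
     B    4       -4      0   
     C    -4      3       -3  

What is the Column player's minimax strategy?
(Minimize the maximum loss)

Column should play Z, value = 2

Work:
Column player minimizes Row's maximum payoff:
Column X: max payoff to Row = 4
Column Y: max payoff to Row = 3
Column Z: max payoff to Row = 2
Minimum is 2, achieved by column Z.
Minimax strategy: Z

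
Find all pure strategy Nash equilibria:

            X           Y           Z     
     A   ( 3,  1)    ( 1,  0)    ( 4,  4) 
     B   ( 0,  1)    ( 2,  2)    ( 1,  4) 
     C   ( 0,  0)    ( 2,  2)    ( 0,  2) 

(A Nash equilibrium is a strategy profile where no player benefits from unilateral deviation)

Nash equilibrium: (A, Z), (C, Y)

Work:
Best responses:
  P1 vs X: payoffs [3, 0, 0] → best response A (payoff 3)
  P1 vs Y: payoffs [1, 2, 2] → best response B/C (payoff 2)
  P1 vs Z: payoffs [4, 1, 0] → best response A (payoff 4)
  P2 vs A: payoffs [1, 0, 4] → best response Z (payoff 4)
  P2 vs B: payoffs [1, 2, 4] → best response Z (payoff 4)
  P2 vs C: payoffs [0, 2, 2] → best response Y/Z (payoff 2)
Mutual best responses: (A,Z), (C,Y) → Nash equilibria.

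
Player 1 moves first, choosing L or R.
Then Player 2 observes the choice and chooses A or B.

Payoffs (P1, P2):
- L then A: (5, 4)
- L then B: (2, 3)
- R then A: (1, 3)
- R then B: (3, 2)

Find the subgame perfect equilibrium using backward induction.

P1 plays L, P2 plays A after L and A after R; Payoff (5, 4)

Work:
Backward induction:
After L: P2 chooses A → P1 gets 5
After R: P2 chooses A → P1 gets 1
P1 chooses L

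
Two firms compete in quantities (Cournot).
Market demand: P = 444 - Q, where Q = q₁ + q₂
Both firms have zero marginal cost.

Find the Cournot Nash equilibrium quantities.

q₁* = q₂* = 148.0; P* = 148.0

Work:
Profit: π_i = P·q_i = (a - q_i - q_j)·q_i
FOC: ∂π_i/∂q_i = a - 2q_i - q_j = 0
Reaction function: q_i = (444 - q_j)/2
Symmetry: q* = 444/3 = 148.0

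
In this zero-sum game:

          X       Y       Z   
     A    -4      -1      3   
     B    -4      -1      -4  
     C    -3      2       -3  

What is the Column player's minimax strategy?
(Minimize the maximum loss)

Column should play X, value = -3

Work:
Column player minimizes Row's maximum payoff:
Column X: max payoff to Row = -3
Column Y: max payoff to Row = 2
Column Z: max payoff to Row = 3
Minimum is -3, achieved by column X.
Minimax strategy: X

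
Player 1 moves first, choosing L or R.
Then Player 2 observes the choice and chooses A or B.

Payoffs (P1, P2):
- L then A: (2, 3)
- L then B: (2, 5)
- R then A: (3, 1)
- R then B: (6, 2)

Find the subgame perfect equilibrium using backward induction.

P1 plays R, P2 plays B after L and B after R; Payoff (6, 2)

Work:
Backward induction:
After L: P2 chooses B → P1 gets 2
After R: P2 chooses B → P1 gets 6
P1 chooses R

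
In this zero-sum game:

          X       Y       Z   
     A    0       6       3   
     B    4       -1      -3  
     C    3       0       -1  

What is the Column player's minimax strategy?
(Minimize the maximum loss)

Column should play Z, value = 3

Work:
Column player minimizes Row's maximum payoff:
Column X: max payoff to Row = 4
Column Y: max payoff to Row = 6
Column Z: max payoff to Row = 3
Minimum is 3, achieved by column Z.
Minimax strategy: Z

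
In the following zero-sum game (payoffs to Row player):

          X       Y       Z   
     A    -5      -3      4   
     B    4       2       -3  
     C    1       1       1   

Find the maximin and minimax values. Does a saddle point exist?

Maximin = 1, Minimax = 2, Saddle: False

Work:
Row minimums: [-5, -3, 1] → maximin = 1
Column maximums: [4, 2, 4] → minimax = 2
No saddle point (maximin ≠ minimax). Mixed strategy needed.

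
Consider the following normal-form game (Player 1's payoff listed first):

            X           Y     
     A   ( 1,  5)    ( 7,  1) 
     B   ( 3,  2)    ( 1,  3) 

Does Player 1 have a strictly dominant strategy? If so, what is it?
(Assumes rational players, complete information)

No strictly dominant strategy exists for Player 1

Work:
A strategy strictly dominates another if it gives a strictly higher payoff against every opponent action. Compare each pair of P1's strategies column-by-column:
  A vs B: [1 vs 3, 7 vs 1] → A does not strictly dominate B (column X: 1 ≤ 3)
  B vs A: [3 vs 1, 1 vs 7] → B does not strictly dominate A (column Y: 1 ≤ 7)
No single strategy strictly dominates all others → no strictly dominant strategy.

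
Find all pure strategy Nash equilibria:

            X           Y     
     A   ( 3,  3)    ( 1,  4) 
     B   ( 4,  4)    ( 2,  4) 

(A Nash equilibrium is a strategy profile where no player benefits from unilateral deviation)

Nash equilibrium: (B, X), (B, Y)

Work:
Best responses:
  P1 vs X: payoffs [3, 4] → best response B (payoff 4)
  P1 vs Y: payoffs [1, 2] → best response B (payoff 2)
  P2 vs A: payoffs [3, 4] → best response Y (payoff 4)
  P2 vs B: payoffs [4, 4] → best response X/Y (payoff 4)
Mutual best responses: (B,X), (B,Y) → Nash equilibria.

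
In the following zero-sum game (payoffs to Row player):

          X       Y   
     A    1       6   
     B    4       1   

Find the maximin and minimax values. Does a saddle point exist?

Maximin = 1, Minimax = 4, Saddle: False

Work:
Row minimums: [1, 1] → maximin = 1
Column maximums: [4, 6] → minimax = 4
No saddle point (maximin ≠ minimax). Mixed strategy needed.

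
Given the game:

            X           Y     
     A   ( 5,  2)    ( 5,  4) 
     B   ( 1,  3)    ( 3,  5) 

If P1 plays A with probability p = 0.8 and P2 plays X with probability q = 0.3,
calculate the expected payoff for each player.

E[P1] = 4.48, E[P2] = 3.6

Work:
E[P1] = p·q·π₁(A,X) + p·(1-q)·π₁(A,Y) + (1-p)·q·π₁(B,X) + (1-p)·(1-q)·π₁(B,Y)
= 0.8·0.3·5 + 0.8·0.7·5 + 0.2·0.3·1 + 0.2·0.7·3
= 4.48

E[P2] = 3.6 (similar calculation)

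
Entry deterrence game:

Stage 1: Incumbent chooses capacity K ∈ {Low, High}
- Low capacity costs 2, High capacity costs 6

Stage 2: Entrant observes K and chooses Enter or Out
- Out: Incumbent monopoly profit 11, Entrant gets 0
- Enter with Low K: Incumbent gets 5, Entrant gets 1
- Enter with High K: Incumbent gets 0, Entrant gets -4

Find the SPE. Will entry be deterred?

SPE: (High, Enter|Low, Out|High); Entry deterred. Incumbent net profit = 5

Work:
After Low K: Entrant enters (1 > 0)
After High K: Entrant stays out (-4 < 0)
Incumbent: Low → 5−2=3, High → 11−6=5
Incumbent chooses High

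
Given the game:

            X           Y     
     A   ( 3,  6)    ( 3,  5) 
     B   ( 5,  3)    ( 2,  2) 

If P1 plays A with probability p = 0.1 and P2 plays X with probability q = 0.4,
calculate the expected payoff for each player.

E[P1] = 3.18, E[P2] = 2.7

Work:
E[P1] = p·q·π₁(A,X) + p·(1-q)·π₁(A,Y) + (1-p)·q·π₁(B,X) + (1-p)·(1-q)·π₁(B,Y)
= 0.1·0.4·3 + 0.1·0.6·3 + 0.9·0.4·5 + 0.9·0.6·2
= 3.18

E[P2] = 2.7 (similar calculation)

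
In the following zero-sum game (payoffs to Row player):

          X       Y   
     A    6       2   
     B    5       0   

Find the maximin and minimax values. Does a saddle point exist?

Maximin = 2, Minimax = 2, Saddle: True

Work:
Row minimums: [2, 0] → maximin = 2
Column maximums: [6, 2] → minimax = 2
Saddle point exists! Game value = 2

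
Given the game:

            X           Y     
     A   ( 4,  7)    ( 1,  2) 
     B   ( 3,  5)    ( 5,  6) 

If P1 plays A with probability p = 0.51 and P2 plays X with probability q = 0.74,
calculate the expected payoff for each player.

E[P1] = 3.367, E[P2] = 5.4844

Work:
E[P1] = p·q·π₁(A,X) + p·(1-q)·π₁(A,Y) + (1-p)·q·π₁(B,X) + (1-p)·(1-q)·π₁(B,Y)
= 0.51·0.74·4 + 0.51·0.26·1 + 0.49·0.74·3 + 0.49·0.26·5
= 3.367

E[P2] = 5.4844 (similar calculation)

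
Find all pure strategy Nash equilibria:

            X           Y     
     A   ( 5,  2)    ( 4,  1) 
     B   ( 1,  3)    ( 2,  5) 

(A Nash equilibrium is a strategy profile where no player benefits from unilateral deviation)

Nash equilibrium: (A, X)

Work:
Best responses:
  P1 vs X: payoffs [5, 1] → best response A (payoff 5)
  P1 vs Y: payoffs [4, 2] → best response A (payoff 4)
  P2 vs A: payoffs [2, 1] → best response X (payoff 2)
  P2 vs B: payoffs [3, 5] → best response Y (payoff 5)
Mutual best responses: (A,X) → Nash equilibria.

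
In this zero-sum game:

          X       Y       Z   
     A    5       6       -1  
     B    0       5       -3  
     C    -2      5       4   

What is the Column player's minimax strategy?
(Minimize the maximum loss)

Column should play Z, value = 4

Work:
Column player minimizes Row's maximum payoff:
Column X: max payoff to Row = 5
Column Y: max payoff to Row = 6
Column Z: max payoff to Row = 4
Minimum is 4, achieved by column Z.
Minimax strategy: Z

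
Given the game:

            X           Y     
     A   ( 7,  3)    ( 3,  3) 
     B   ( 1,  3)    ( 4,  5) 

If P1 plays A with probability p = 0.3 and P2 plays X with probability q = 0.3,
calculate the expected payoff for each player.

E[P1] = 3.43, E[P2] = 3.98

Work:
E[P1] = p·q·π₁(A,X) + p·(1-q)·π₁(A,Y) + (1-p)·q·π₁(B,X) + (1-p)·(1-q)·π₁(B,Y)
= 0.3·0.3·7 + 0.3·0.7·3 + 0.7·0.3·1 + 0.7·0.7·4
= 3.43

E[P2] = 3.98 (similar calculation)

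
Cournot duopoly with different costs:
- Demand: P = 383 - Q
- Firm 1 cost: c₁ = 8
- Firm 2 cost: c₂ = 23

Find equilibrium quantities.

q₁* = 130.0, q₂* = 115.0

Work:
Reaction: q₁ = (383 - 8 - q₂)/2
Reaction: q₂ = (383 - 23 - q₁)/2
Solve simultaneously:
q₁* = (383 - 2×8 + 23)/3 = 130.0
q₂* = (383 - 2×23 + 8)/3 = 115.0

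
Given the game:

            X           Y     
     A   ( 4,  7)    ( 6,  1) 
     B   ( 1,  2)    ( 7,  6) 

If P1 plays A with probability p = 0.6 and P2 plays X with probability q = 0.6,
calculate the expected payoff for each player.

E[P1] = 4.24, E[P2] = 4.2

Work:
E[P1] = p·q·π₁(A,X) + p·(1-q)·π₁(A,Y) + (1-p)·q·π₁(B,X) + (1-p)·(1-q)·π₁(B,Y)
= 0.6·0.6·4 + 0.6·0.4·6 + 0.4·0.6·1 + 0.4·0.4·7
= 4.24

E[P2] = 4.2 (similar calculation)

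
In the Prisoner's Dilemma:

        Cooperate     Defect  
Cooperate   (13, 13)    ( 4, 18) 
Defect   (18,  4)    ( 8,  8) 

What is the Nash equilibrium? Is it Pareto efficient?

(Defect, Defect) is NE; not Pareto efficient

Work:
Defect dominates Cooperate for both players:
If P2 cooperates: Defect (18) > Cooperate (13)
If P2 defects: Defect (8) > Cooperate (4)
NE: (Defect, Defect) with payoff (8, 8)
But (Cooperate, Cooperate) = (13, 13) Pareto dominates (8, 8)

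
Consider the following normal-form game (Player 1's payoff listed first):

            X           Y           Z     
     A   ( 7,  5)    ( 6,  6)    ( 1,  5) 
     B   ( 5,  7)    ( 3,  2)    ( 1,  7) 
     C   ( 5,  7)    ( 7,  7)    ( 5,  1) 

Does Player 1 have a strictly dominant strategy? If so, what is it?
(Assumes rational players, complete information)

No strictly dominant strategy exists for Player 1

Work:
A strategy strictly dominates another if it gives a strictly higher payoff against every opponent action. Compare each pair of P1's strategies column-by-column:
  A vs B: [7 vs 5, 6 vs 3, 1 vs 1] → A does not strictly dominate B (column Z: 1 ≤ 1)
  A vs C: [7 vs 5, 6 vs 7, 1 vs 5] → A does not strictly dominate C (column Y: 6 ≤ 7)
  B vs A: [5 vs 7, 3 vs 6, 1 vs 1] → B does not strictly dominate A (column X: 5 ≤ 7)
  B vs C: [5 vs 5, 3 vs 7, 1 vs 5] → B does not strictly dominate C (column X: 5 ≤ 5)
  C vs A: [5 vs 7, 7 vs 6, 5 vs 1] → C does not strictly dominate A (column X: 5 ≤ 7)
  C vs B: [5 vs 5, 7 vs 3, 5 vs 1] → C does not strictly dominate B (column X: 5 ≤ 5)
No single strategy strictly dominates all others → no strictly dominant strategy.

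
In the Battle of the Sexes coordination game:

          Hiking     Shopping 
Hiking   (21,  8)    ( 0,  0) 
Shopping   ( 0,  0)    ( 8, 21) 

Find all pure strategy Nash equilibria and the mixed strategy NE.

Pure NE: (Hiking, Hiking) and (Shopping, Shopping); Mixed NE: p = 0.7241, q = 0.2759

Work:
Check pure NE:
(Hiking, Hiking): (21, 8) - no unilateral deviation beneficial
(Shopping, Shopping): (8, 21) - no unilateral deviation beneficial
Mixed NE: P1 plays Hiking with p = 0.7241, P2 plays Hiking with q = 0.2759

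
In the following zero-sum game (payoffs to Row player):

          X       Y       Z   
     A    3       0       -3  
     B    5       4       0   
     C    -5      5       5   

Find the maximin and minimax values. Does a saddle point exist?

Maximin = 0, Minimax = 5, Saddle: False

Work:
Row minimums: [-3, 0, -5] → maximin = 0
Column maximums: [5, 5, 5] → minimax = 5
No saddle point (maximin ≠ minimax). Mixed strategy needed.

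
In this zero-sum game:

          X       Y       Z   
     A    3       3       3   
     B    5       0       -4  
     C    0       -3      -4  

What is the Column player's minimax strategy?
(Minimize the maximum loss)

Column should play Y or Z (all achieve the minimum), value = 3

Work:
Column player minimizes Row's maximum payoff:
Column X: max payoff to Row = 5
Column Y: max payoff to Row = 3
Column Z: max payoff to Row = 3
Minimum is 3, achieved by columns Y, Z (tied).
Each of Y or Z is a minimax strategy.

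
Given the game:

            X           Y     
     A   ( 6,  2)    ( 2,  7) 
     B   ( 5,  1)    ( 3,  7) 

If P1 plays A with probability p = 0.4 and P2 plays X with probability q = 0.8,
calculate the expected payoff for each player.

E[P1] = 4.84, E[P2] = 2.52

Work:
E[P1] = p·q·π₁(A,X) + p·(1-q)·π₁(A,Y) + (1-p)·q·π₁(B,X) + (1-p)·(1-q)·π₁(B,Y)
= 0.4·0.8·6 + 0.4·0.2·2 + 0.6·0.8·5 + 0.6·0.2·3
= 4.84

E[P2] = 2.52 (similar calculation)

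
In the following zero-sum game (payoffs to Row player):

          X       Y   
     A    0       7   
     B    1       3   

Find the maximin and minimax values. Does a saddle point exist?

Maximin = 1, Minimax = 1, Saddle: True

Work:
Row minimums: [0, 1] → maximin = 1
Column maximums: [1, 7] → minimax = 1
Saddle point exists! Game value = 1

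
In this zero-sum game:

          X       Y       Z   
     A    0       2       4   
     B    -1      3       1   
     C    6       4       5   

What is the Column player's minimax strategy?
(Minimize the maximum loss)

Column should play Y, value = 4

Work:
Column player minimizes Row's maximum payoff:
Column X: max payoff to Row = 6
Column Y: max payoff to Row = 4
Column Z: max payoff to Row = 5
Minimum is 4, achieved by column Y.
Minimax strategy: Y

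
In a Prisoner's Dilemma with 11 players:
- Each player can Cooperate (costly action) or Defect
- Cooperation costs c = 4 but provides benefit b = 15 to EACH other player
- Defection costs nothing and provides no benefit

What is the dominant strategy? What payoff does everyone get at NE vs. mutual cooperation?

Dominant: Defect; NE payoff = 0; Coop payoff = 146

Work:
Defect dominates (saves cost c = 4, benefit to others is external)
NE: All defect → everyone gets 0
If all cooperate: each receives (10)×15 - 4 = 146
Social dilemma: 146 > 0 but NE gives 0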